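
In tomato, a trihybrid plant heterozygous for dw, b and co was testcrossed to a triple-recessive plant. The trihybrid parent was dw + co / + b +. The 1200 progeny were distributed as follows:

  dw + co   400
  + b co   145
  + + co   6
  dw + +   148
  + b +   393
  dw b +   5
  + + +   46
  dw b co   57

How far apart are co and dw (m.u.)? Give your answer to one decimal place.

The two rarest classes, + + co and dw b +, are the double crossovers. Comparing them with the parentals, only the dw allele has switched, so dw is the middle locus and the order is co – dw – b.
Crossovers in the co–dw interval produce the single-crossover classes dw + + and + b co (148 + 145 = 293) plus the double crossovers (11).
RF(co–dw) = (293 + 11) / 1200 = 304/1200 = 0.2533 → 25.3 m.u.

25.3 m.u.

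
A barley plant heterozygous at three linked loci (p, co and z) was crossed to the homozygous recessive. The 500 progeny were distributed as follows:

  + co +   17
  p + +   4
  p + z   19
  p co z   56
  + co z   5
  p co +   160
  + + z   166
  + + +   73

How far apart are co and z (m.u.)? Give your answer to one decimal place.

The two most frequent reciprocal classes, + + z and p co +, are the parental types, so the F1 was + + z / p co +.
The two rarest classes, + co z and p + +, are the double crossovers. Comparing them with the parentals, only the co allele has switched, so co is the middle locus and the order is z – co – p.
Crossovers in the z–co interval produce the single-crossover classes + + + and p co z (73 + 56 = 129) plus the double crossovers (9).
RF(z–co) = (129 + 9) / 500 = 138/500 = 0.2760 → 27.6 m.u.

27.6 m.u.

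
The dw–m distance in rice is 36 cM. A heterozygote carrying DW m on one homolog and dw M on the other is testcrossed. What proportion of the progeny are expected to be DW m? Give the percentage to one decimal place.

32.0%

A map distance of 36 cM corresponds to a recombination frequency of 0.360.
The F1 is DW m / dw M, so DW m is a parental gamete class with expected frequency (1 − r)/2 = 0.640/2 = 0.3200.
That is 0.3200 = 32.0% of the progeny.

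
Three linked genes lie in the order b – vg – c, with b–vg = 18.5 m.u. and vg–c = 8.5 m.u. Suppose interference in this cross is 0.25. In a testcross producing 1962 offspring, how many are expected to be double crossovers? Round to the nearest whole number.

23

Map distances give recombination frequencies of 0.185 and 0.085 for the two intervals.
With interference 0.25 (so coincidence = 0.75), expected double-crossover frequency = 0.185 × 0.085 × 0.75 = 0.01179.
Expected number = 0.01179 × 1962 = 23.14 ≈ 23.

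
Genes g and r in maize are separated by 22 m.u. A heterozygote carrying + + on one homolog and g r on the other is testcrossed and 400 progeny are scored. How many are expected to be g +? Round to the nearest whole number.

44

A map distance of 22 m.u. corresponds to a recombination frequency of 0.220.
The F1 is + + / g r, so g + is a recombinant gamete class with expected frequency r/2 = 0.220/2 = 0.1100.
Expected number = 0.1100 × 400 = 44.00 ≈ 44.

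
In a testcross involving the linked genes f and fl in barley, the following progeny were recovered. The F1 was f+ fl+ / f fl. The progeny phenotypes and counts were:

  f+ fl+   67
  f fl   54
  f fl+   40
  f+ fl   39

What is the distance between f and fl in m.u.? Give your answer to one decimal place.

39.5 m.u.

The recombinant classes are f+ fl and f fl+: 39 + 40 = 79.
Recombination frequency = 79/200 = 0.3950 ≈ 39.5%, i.e. 39.5 m.u.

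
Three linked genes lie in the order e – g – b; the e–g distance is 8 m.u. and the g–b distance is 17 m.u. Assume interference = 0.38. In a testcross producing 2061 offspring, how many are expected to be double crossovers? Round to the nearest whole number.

Map distances give recombination frequencies of 0.080 and 0.170 for the two intervals.
With interference 0.38 (so coincidence = 0.62), expected double-crossover frequency = 0.080 × 0.170 × 0.62 = 0.00843.
Expected number = 0.00843 × 2061 = 17.38 ≈ 17.

17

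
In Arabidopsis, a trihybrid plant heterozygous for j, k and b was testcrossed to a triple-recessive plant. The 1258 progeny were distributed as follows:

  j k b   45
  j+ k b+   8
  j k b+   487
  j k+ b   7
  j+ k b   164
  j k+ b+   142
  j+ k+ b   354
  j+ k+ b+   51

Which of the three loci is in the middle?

j

The two most frequent reciprocal classes, j k b+ and j+ k+ b, are the parental types, so the F1 was j k b+ / j+ k+ b.
The two rarest classes, j+ k b+ and j k+ b, are the double crossovers. Comparing them with the parentals, only the j allele has switched, so j is the middle locus and the order is k – j – b.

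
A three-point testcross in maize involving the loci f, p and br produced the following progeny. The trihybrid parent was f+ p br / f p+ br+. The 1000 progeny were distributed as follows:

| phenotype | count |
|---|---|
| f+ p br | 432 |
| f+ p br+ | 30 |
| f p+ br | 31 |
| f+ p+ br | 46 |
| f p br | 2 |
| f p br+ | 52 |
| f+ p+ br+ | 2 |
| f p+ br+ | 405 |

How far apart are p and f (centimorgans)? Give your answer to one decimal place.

10.2 centimorgans

The two rarest classes, f p br and f+ p+ br+, are the double crossovers. Comparing them with the parentals, only the f allele has switched, so f is the middle locus and the order is p – f – br.
Crossovers in the p–f interval produce the single-crossover classes f+ p+ br and f p br+ (46 + 52 = 98) plus the double crossovers (4).
RF(p–f) = (98 + 4) / 1000 = 102/1000 = 0.1020 → 10.2 centimorgans.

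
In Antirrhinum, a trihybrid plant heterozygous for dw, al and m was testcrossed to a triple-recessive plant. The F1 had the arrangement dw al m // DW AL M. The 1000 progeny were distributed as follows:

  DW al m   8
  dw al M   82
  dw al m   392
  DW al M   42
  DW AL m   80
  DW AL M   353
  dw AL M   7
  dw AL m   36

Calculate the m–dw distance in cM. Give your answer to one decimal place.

17.7 cM

The two rarest classes, DW al m and dw AL M, are the double crossovers. Comparing them with the parentals, only the dw allele has switched, so dw is the middle locus and the order is al – dw – m.
Crossovers in the dw–m interval produce the single-crossover classes dw al M and DW AL m (82 + 80 = 162) plus the double crossovers (15).
RF(dw–m) = (162 + 15) / 1000 = 177/1000 = 0.1770 → 17.7 cM.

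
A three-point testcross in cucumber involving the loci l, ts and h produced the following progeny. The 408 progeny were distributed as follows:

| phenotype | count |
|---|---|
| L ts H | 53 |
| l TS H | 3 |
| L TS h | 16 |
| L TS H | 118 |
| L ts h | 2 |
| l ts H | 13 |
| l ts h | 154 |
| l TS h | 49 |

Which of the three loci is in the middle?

l

The two most frequent reciprocal classes, L TS H and l ts h, are the parental types, so the F1 was L TS H / l ts h.
The two rarest classes, l TS H and L ts h, are the double crossovers. Comparing them with the parentals, only the l allele has switched, so l is the middle locus and the order is h – l – ts.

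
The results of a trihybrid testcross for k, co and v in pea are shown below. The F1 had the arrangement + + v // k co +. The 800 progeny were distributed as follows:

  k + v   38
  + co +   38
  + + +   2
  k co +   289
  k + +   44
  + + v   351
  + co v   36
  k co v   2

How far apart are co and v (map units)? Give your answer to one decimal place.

The two rarest classes, + + + and k co v, are the double crossovers. Comparing them with the parentals, only the v allele has switched, so v is the middle locus and the order is k – v – co.
Crossovers in the v–co interval produce the single-crossover classes + co v and k + + (36 + 44 = 80) plus the double crossovers (4).
RF(v–co) = (80 + 4) / 800 = 84/800 = 0.1050 → 10.5 map units.

10.5 map units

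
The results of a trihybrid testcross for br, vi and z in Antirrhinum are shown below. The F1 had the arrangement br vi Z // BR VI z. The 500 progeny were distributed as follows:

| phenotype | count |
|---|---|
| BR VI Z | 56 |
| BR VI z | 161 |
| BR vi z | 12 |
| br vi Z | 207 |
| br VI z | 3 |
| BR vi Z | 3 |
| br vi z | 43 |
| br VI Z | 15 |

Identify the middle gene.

The two rarest classes, BR vi Z and br VI z, are the double crossovers. Comparing them with the parentals, only the br allele has switched, so br is the middle locus and the order is z – br – vi.

br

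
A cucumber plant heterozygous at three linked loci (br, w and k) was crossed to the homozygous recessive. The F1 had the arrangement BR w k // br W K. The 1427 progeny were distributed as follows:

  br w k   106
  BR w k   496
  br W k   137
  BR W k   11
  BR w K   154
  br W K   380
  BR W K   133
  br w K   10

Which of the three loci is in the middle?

The two rarest classes, BR W k and br w K, are the double crossovers. Comparing them with the parentals, only the w allele has switched, so w is the middle locus and the order is br – w – k.

w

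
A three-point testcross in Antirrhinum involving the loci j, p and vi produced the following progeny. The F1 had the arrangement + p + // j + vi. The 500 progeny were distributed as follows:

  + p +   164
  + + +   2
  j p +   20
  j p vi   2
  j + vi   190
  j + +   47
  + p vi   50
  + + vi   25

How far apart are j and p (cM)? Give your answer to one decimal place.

9.8 cM

The two rarest classes, + + + and j p vi, are the double crossovers. Comparing them with the parentals, only the p allele has switched, so p is the middle locus and the order is j – p – vi.
Crossovers in the j–p interval produce the single-crossover classes j p + and + + vi (20 + 25 = 45) plus the double crossovers (4).
RF(j–p) = (45 + 4) / 500 = 49/500 = 0.0980 → 9.8 cM.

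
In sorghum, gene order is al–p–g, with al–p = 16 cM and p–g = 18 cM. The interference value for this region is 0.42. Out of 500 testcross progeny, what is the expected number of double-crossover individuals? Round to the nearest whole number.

8

Map distances give recombination frequencies of 0.160 and 0.180 for the two intervals.
With interference 0.42 (so coincidence = 0.58), expected double-crossover frequency = 0.160 × 0.180 × 0.58 = 0.01670.
Expected number = 0.01670 × 500 = 8.35 ≈ 8.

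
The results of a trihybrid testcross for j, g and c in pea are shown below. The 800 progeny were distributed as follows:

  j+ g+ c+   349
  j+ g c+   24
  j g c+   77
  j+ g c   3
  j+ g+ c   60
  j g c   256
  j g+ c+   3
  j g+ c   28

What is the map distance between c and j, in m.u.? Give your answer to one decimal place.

The two most frequent reciprocal classes, j+ g+ c+ and j g c, are the parental types, so the F1 was j+ g+ c+ / j g c.
The two rarest classes, j g+ c+ and j+ g c, are the double crossovers. Comparing them with the parentals, only the j allele has switched, so j is the middle locus and the order is c – j – g.
Crossovers in the c–j interval produce the single-crossover classes j+ g+ c and j g c+ (60 + 77 = 137) plus the double crossovers (6).
RF(c–j) = (137 + 6) / 800 = 143/800 = 0.1787 → 17.9 m.u.

17.9 m.u.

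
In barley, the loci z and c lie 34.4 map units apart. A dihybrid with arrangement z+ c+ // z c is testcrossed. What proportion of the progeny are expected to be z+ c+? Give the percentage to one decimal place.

A map distance of 34.4 map units corresponds to a recombination frequency of 0.344.
The F1 is z+ c+ / z c, so z+ c+ is a parental gamete class with expected frequency (1 − r)/2 = 0.656/2 = 0.3280.
That is 0.3280 = 32.8% of the progeny.

32.8%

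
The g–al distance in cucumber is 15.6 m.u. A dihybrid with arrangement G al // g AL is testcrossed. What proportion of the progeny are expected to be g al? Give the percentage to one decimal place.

7.8%

A map distance of 15.6 m.u. corresponds to a recombination frequency of 0.156.
The F1 is G al / g AL, so g al is a recombinant gamete class with expected frequency r/2 = 0.156/2 = 0.0780.
That is 0.0780 = 7.8% of the progeny.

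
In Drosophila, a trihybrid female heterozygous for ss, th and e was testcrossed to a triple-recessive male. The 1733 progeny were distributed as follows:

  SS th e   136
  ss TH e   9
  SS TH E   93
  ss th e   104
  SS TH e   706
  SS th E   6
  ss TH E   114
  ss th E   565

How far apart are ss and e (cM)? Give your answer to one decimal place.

12.2 cM

The two most frequent reciprocal classes, ss th E and SS TH e, are the parental types, so the F1 was ss th E / SS TH e.
The two rarest classes, SS th E and ss TH e, are the double crossovers. Comparing them with the parentals, only the ss allele has switched, so ss is the middle locus and the order is e – ss – th.
Crossovers in the e–ss interval produce the single-crossover classes ss th e and SS TH E (104 + 93 = 197) plus the double crossovers (15).
RF(e–ss) = (197 + 15) / 1733 = 212/1733 = 0.1223 → 12.2 cM.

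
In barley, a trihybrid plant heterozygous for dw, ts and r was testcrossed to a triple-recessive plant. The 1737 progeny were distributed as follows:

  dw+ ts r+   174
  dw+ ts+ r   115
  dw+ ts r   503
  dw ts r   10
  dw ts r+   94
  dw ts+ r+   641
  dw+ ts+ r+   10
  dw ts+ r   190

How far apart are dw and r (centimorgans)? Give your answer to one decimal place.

22.1 centimorgans

The two most frequent reciprocal classes, dw+ ts r and dw ts+ r+, are the parental types, so the F1 was dw+ ts r / dw ts+ r+.
The two rarest classes, dw ts r and dw+ ts+ r+, are the double crossovers. Comparing them with the parentals, only the dw allele has switched, so dw is the middle locus and the order is r – dw – ts.
Crossovers in the r–dw interval produce the single-crossover classes dw+ ts r+ and dw ts+ r (174 + 190 = 364) plus the double crossovers (20).
RF(r–dw) = (364 + 20) / 1737 = 384/1737 = 0.2211 → 22.1 centimorgans.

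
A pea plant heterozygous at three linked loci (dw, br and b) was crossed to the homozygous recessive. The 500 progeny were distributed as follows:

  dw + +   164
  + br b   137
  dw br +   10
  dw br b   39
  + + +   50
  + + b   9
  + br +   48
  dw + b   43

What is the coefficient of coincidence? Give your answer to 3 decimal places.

0.800

The two most frequent reciprocal classes, dw + + and + br b, are the parental types, so the F1 was dw + + / + br b.
The two rarest classes, dw br + and + + b, are the double crossovers. Comparing them with the parentals, only the br allele has switched, so br is the middle locus and the order is dw – br – b.
dw–br: (89 + 19)/500 = 0.2160; br–b: (91 + 19)/500 = 0.2200.
Expected DCO frequency = 0.2160 × 0.2200 ≈ 0.04752; observed = 19/500 ≈ 0.03800.
Coefficient of coincidence = 0.03800/0.04752 ≈ 0.800.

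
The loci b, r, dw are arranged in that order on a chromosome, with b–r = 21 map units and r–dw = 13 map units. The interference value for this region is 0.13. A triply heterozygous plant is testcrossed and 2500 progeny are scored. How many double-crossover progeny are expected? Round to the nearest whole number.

Map distances give recombination frequencies of 0.210 and 0.130 for the two intervals.
With interference 0.13 (so coincidence = 0.87), expected double-crossover frequency = 0.210 × 0.130 × 0.87 = 0.02375.
Expected number = 0.02375 × 2500 = 59.38 ≈ 59.

59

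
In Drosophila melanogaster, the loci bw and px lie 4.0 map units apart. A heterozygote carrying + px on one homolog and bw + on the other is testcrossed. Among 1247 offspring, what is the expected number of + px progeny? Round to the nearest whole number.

599

A map distance of 4.0 map units corresponds to a recombination frequency of 0.040.
The F1 is + px / bw +, so + px is a parental gamete class with expected frequency (1 − r)/2 = 0.960/2 = 0.4800.
Expected number = 0.4800 × 1247 = 598.56 ≈ 599.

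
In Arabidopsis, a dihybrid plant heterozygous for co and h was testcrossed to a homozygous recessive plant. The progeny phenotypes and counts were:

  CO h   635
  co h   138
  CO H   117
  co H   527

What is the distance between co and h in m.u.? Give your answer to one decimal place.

The two most frequent classes, CO h (635) and co H (527), are the parental types, so the F1 was CO h / co H.
The recombinant classes are CO H and co h: 117 + 138 = 255.
Recombination frequency = 255/1417 = 0.1800 ≈ 18.0%, i.e. 18.0 m.u.

18.0 m.u.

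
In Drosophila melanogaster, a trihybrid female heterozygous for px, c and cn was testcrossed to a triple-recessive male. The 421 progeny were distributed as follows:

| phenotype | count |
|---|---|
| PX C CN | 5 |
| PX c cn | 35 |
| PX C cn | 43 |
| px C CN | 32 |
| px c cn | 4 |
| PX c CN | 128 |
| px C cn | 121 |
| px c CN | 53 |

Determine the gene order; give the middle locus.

c

The two most frequent reciprocal classes, PX c CN and px C cn, are the parental types, so the F1 was PX c CN / px C cn.
The two rarest classes, PX C CN and px c cn, are the double crossovers. Comparing them with the parentals, only the c allele has switched, so c is the middle locus and the order is px – c – cn.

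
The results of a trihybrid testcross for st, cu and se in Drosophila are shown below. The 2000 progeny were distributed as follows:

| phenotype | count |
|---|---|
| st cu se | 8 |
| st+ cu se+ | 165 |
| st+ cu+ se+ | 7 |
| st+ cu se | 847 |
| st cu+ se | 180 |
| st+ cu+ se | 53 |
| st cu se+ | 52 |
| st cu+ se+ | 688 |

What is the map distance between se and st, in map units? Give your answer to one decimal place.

18.0 map units

The two most frequent reciprocal classes, st cu+ se+ and st+ cu se, are the parental types, so the F1 was st cu+ se+ / st+ cu se.
The two rarest classes, st+ cu+ se+ and st cu se, are the double crossovers. Comparing them with the parentals, only the st allele has switched, so st is the middle locus and the order is se – st – cu.
Crossovers in the se–st interval produce the single-crossover classes st cu+ se and st+ cu se+ (180 + 165 = 345) plus the double crossovers (15).
RF(se–st) = (345 + 15) / 2000 = 360/2000 = 0.1800 → 18.0 map units.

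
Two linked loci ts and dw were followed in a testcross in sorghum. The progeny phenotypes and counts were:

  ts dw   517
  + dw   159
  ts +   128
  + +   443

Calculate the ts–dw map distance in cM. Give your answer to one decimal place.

The two most frequent classes, + + (443) and ts dw (517), are the parental types, so the F1 was + + / ts dw.
The recombinant classes are + dw and ts +: 159 + 128 = 287.
Recombination frequency = 287/1247 = 0.2302 ≈ 23.0%, i.e. 23.0 cM.

23.0 cM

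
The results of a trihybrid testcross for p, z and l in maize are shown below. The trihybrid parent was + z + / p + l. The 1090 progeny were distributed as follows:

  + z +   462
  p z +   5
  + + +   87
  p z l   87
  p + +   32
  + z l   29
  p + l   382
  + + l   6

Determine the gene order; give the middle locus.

p

The two rarest classes, p z + and + + l, are the double crossovers. Comparing them with the parentals, only the p allele has switched, so p is the middle locus and the order is z – p – l.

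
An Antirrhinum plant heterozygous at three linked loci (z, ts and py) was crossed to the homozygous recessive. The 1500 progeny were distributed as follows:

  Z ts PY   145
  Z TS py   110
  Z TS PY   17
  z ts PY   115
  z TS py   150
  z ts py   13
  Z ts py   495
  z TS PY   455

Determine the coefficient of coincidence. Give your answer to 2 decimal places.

0.54

The two most frequent reciprocal classes, Z ts py and z TS PY, are the parental types, so the F1 was Z ts py / z TS PY.
The two rarest classes, z ts py and Z TS PY, are the double crossovers. Comparing them with the parentals, only the z allele has switched, so z is the middle locus and the order is ts – z – py.
ts–z: (225 + 30)/1500 = 0.1700; z–py: (295 + 30)/1500 = 0.2167.
Expected DCO frequency = 0.1700 × 0.2167 ≈ 0.03684; observed = 30/1500 ≈ 0.02000.
Coefficient of coincidence = 0.02000/0.03684 ≈ 0.54.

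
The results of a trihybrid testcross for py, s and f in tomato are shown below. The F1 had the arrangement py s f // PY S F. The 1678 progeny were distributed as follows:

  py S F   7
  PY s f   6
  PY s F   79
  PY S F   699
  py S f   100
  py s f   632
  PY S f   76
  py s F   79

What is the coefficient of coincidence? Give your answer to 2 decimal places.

The two rarest classes, PY s f and py S F, are the double crossovers. Comparing them with the parentals, only the py allele has switched, so py is the middle locus and the order is f – py – s.
f–py: (155 + 13)/1678 = 0.1001; py–s: (179 + 13)/1678 = 0.1144.
Expected DCO frequency = 0.1001 × 0.1144 ≈ 0.01145; observed = 13/1678 ≈ 0.00775.
Coefficient of coincidence = 0.00775/0.01145 ≈ 0.68.

0.68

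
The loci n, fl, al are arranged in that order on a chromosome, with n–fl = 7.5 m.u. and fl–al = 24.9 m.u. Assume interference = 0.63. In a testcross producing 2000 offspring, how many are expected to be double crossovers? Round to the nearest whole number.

14

Map distances give recombination frequencies of 0.075 and 0.249 for the two intervals.
With interference 0.63 (so coincidence = 0.37), expected double-crossover frequency = 0.075 × 0.249 × 0.37 = 0.00691.
Expected number = 0.00691 × 2000 = 13.82 ≈ 14.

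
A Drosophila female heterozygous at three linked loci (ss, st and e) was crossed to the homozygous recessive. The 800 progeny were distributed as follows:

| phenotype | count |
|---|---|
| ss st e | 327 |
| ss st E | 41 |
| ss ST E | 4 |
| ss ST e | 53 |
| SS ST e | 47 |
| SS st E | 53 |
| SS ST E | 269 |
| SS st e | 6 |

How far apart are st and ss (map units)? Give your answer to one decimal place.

The two most frequent reciprocal classes, SS ST E and ss st e, are the parental types, so the F1 was SS ST E / ss st e.
The two rarest classes, ss ST E and SS st e, are the double crossovers. Comparing them with the parentals, only the ss allele has switched, so ss is the middle locus and the order is st – ss – e.
Crossovers in the st–ss interval produce the single-crossover classes SS st E and ss ST e (53 + 53 = 106) plus the double crossovers (10).
RF(st–ss) = (106 + 10) / 800 = 116/800 = 0.1450 → 14.5 map units.

14.5 map units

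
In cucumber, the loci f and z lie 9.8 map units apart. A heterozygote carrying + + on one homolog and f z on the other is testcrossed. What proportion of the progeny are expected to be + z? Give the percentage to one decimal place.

4.9%

A map distance of 9.8 map units corresponds to a recombination frequency of 0.098.
The F1 is + + / f z, so + z is a recombinant gamete class with expected frequency r/2 = 0.098/2 = 0.0490.
That is 0.0490 = 4.9% of the progeny.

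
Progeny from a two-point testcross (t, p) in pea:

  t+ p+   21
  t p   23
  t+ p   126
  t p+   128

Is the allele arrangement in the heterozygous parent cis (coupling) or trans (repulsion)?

The two most frequent classes are t+ p (126) and t p+ (128); these are the parental (non-recombinant) types.
So the F1 carried t+ p on one chromosome and t p+ on the other — the recessive alleles are on opposite chromosomes (trans / repulsion).

trans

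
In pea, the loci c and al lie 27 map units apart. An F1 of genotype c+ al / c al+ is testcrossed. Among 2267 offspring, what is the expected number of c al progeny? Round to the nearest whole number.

306

A map distance of 27 map units corresponds to a recombination frequency of 0.270.
The F1 is c+ al / c al+, so c al is a recombinant gamete class with expected frequency r/2 = 0.270/2 = 0.1350.
Expected number = 0.1350 × 2267 = 306.05 ≈ 306.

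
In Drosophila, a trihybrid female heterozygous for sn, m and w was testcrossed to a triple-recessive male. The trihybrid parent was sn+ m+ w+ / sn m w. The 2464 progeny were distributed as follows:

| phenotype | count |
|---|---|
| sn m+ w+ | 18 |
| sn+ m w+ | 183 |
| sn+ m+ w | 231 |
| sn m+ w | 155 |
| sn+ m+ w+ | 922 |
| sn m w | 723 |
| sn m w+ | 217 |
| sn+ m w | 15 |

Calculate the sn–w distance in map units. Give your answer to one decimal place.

The two rarest classes, sn m+ w+ and sn+ m w, are the double crossovers. Comparing them with the parentals, only the sn allele has switched, so sn is the middle locus and the order is m – sn – w.
Crossovers in the sn–w interval produce the single-crossover classes sn+ m+ w and sn m w+ (231 + 217 = 448) plus the double crossovers (33).
RF(sn–w) = (448 + 33) / 2464 = 481/2464 = 0.1952 → 19.5 map units.

19.5 map units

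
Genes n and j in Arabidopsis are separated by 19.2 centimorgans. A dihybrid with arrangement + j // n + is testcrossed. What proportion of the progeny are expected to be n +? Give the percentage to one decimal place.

40.4%

A map distance of 19.2 centimorgans corresponds to a recombination frequency of 0.192.
The F1 is + j / n +, so n + is a parental gamete class with expected frequency (1 − r)/2 = 0.808/2 = 0.4040.
That is 0.4040 = 40.4% of the progeny.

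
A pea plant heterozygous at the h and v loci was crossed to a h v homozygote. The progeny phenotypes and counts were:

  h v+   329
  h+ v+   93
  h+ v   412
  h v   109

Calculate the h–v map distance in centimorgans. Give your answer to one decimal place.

21.4 centimorgans

The two most frequent classes, h+ v (412) and h v+ (329), are the parental types, so the F1 was h+ v / h v+.
The recombinant classes are h+ v+ and h v: 93 + 109 = 202.
Recombination frequency = 202/943 = 0.2142 ≈ 21.4%, i.e. 21.4 centimorgans.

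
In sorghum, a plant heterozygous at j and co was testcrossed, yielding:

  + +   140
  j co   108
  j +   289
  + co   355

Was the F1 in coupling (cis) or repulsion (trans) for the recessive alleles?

The two most frequent classes are + co (355) and j + (289); these are the parental (non-recombinant) types.
So the F1 carried + co on one chromosome and j + on the other — the recessive alleles are on opposite chromosomes (trans / repulsion).

trans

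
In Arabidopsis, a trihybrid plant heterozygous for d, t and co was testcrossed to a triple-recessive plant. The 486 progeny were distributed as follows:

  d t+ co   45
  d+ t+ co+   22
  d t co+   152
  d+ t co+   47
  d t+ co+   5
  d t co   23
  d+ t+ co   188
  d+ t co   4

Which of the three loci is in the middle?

The two most frequent reciprocal classes, d t co+ and d+ t+ co, are the parental types, so the F1 was d t co+ / d+ t+ co.
The two rarest classes, d t+ co+ and d+ t co, are the double crossovers. Comparing them with the parentals, only the t allele has switched, so t is the middle locus and the order is co – t – d.

t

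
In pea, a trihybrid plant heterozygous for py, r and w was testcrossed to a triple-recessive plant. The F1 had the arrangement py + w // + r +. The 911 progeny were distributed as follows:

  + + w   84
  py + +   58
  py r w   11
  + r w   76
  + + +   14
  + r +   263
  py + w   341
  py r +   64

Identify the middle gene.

The two rarest classes, py r w and + + +, are the double crossovers. Comparing them with the parentals, only the r allele has switched, so r is the middle locus and the order is w – r – py.

r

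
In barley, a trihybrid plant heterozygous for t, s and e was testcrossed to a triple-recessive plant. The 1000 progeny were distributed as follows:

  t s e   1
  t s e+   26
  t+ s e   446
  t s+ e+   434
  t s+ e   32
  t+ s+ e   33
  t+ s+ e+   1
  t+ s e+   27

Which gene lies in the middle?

The two most frequent reciprocal classes, t s+ e+ and t+ s e, are the parental types, so the F1 was t s+ e+ / t+ s e.
The two rarest classes, t+ s+ e+ and t s e, are the double crossovers. Comparing them with the parentals, only the t allele has switched, so t is the middle locus and the order is e – t – s.

t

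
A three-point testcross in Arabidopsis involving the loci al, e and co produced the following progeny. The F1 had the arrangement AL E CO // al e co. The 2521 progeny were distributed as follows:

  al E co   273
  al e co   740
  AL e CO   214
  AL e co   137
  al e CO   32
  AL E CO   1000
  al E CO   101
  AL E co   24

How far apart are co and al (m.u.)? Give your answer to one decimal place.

11.7 m.u.

The two rarest classes, AL E co and al e CO, are the double crossovers. Comparing them with the parentals, only the co allele has switched, so co is the middle locus and the order is al – co – e.
Crossovers in the al–co interval produce the single-crossover classes al E CO and AL e co (101 + 137 = 238) plus the double crossovers (56).
RF(al–co) = (238 + 56) / 2521 = 294/2521 = 0.1166 → 11.7 m.u.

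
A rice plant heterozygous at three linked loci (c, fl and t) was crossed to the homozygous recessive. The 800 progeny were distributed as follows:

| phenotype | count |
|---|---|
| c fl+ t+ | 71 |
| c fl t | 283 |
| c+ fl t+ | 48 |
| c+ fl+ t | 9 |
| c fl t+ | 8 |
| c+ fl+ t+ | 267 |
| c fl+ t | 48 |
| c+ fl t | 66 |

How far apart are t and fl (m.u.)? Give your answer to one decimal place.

14.1 m.u.

The two most frequent reciprocal classes, c+ fl+ t+ and c fl t, are the parental types, so the F1 was c+ fl+ t+ / c fl t.
The two rarest classes, c+ fl+ t and c fl t+, are the double crossovers. Comparing them with the parentals, only the t allele has switched, so t is the middle locus and the order is c – t – fl.
Crossovers in the t–fl interval produce the single-crossover classes c+ fl t+ and c fl+ t (48 + 48 = 96) plus the double crossovers (17).
RF(t–fl) = (96 + 17) / 800 = 113/800 = 0.1412 → 14.1 m.u.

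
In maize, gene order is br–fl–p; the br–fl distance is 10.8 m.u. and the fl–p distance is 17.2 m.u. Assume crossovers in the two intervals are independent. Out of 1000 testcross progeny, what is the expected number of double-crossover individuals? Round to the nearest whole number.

Map distances give recombination frequencies of 0.108 and 0.172 for the two intervals.
With no interference, expected double-crossover frequency = 0.108 × 0.172 = 0.01858.
Expected number = 0.01858 × 1000 = 18.58 ≈ 19.

19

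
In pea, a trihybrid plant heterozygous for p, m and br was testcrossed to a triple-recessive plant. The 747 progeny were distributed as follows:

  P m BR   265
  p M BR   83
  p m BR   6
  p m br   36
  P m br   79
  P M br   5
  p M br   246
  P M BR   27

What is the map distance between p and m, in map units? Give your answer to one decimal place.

The two most frequent reciprocal classes, P m BR and p M br, are the parental types, so the F1 was P m BR / p M br.
The two rarest classes, p m BR and P M br, are the double crossovers. Comparing them with the parentals, only the p allele has switched, so p is the middle locus and the order is m – p – br.
Crossovers in the m–p interval produce the single-crossover classes P M BR and p m br (27 + 36 = 63) plus the double crossovers (11).
RF(m–p) = (63 + 11) / 747 = 74/747 = 0.0991 → 9.9 map units.

9.9 map units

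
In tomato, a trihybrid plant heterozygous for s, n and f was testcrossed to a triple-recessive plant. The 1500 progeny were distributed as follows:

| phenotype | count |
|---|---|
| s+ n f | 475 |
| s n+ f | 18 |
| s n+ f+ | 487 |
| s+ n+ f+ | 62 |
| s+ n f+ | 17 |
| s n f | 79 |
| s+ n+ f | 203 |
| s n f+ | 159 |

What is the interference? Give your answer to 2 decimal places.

0.25

The two most frequent reciprocal classes, s+ n f and s n+ f+, are the parental types, so the F1 was s+ n f / s n+ f+.
The two rarest classes, s+ n f+ and s n+ f, are the double crossovers. Comparing them with the parentals, only the f allele has switched, so f is the middle locus and the order is s – f – n.
s–f: (141 + 35)/1500 = 0.1173; f–n: (362 + 35)/1500 = 0.2647.
Expected DCO frequency = 0.1173 × 0.2647 ≈ 0.03105; observed = 35/1500 ≈ 0.02333.
Coefficient of coincidence = 0.02333/0.03105 ≈ 0.75; interference = 1 − 0.75 = 0.25.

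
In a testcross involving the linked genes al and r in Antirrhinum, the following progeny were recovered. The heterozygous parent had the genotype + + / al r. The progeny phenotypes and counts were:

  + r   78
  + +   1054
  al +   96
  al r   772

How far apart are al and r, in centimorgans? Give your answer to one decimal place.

8.7 centimorgans

The recombinant classes are + r and al +: 78 + 96 = 174.
Recombination frequency = 174/2000 = 0.0870 ≈ 8.7%, i.e. 8.7 centimorgans.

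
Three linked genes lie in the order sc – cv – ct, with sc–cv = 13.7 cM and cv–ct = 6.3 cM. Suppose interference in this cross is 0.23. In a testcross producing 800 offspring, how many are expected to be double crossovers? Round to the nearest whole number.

5

Map distances give recombination frequencies of 0.137 and 0.063 for the two intervals.
With interference 0.23 (so coincidence = 0.77), expected double-crossover frequency = 0.137 × 0.063 × 0.77 = 0.00665.
Expected number = 0.00665 × 800 = 5.32 ≈ 5.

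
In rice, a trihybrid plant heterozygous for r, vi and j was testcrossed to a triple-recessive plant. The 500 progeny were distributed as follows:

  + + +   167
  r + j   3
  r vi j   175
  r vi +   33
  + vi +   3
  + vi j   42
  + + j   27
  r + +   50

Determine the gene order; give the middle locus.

vi

The two most frequent reciprocal classes, r vi j and + + +, are the parental types, so the F1 was r vi j / + + +.
The two rarest classes, r + j and + vi +, are the double crossovers. Comparing them with the parentals, only the vi allele has switched, so vi is the middle locus and the order is r – vi – j.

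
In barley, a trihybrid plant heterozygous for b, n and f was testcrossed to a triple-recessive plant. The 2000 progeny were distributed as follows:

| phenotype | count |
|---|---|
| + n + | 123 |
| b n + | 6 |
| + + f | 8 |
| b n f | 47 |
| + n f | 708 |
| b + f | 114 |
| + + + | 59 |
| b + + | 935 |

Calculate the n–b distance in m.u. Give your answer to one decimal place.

The two most frequent reciprocal classes, b + + and + n f, are the parental types, so the F1 was b + + / + n f.
The two rarest classes, b n + and + + f, are the double crossovers. Comparing them with the parentals, only the n allele has switched, so n is the middle locus and the order is f – n – b.
Crossovers in the n–b interval produce the single-crossover classes + + + and b n f (59 + 47 = 106) plus the double crossovers (14).
RF(n–b) = (106 + 14) / 2000 = 120/2000 = 0.0600 → 6.0 m.u.

6.0 m.u.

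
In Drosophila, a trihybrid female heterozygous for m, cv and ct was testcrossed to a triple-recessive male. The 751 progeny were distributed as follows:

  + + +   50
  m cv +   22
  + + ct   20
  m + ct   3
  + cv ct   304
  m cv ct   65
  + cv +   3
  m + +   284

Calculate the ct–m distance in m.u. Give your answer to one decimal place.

The two most frequent reciprocal classes, m + + and + cv ct, are the parental types, so the F1 was m + + / + cv ct.
The two rarest classes, m + ct and + cv +, are the double crossovers. Comparing them with the parentals, only the ct allele has switched, so ct is the middle locus and the order is cv – ct – m.
Crossovers in the ct–m interval produce the single-crossover classes + + + and m cv ct (50 + 65 = 115) plus the double crossovers (6).
RF(ct–m) = (115 + 6) / 751 = 121/751 = 0.1611 → 16.1 m.u.

16.1 m.u.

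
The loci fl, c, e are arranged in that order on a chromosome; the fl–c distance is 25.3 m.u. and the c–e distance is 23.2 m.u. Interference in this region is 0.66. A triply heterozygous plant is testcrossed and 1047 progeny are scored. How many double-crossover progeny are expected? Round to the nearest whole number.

Map distances give recombination frequencies of 0.253 and 0.232 for the two intervals.
With interference 0.66 (so coincidence = 0.34), expected double-crossover frequency = 0.253 × 0.232 × 0.34 = 0.01996.
Expected number = 0.01996 × 1047 = 20.89 ≈ 21.

21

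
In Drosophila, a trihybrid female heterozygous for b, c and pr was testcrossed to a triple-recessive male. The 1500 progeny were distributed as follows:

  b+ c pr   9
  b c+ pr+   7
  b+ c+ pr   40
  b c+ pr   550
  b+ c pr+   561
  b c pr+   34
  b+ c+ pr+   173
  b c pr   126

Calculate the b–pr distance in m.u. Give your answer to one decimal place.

The two most frequent reciprocal classes, b c+ pr and b+ c pr+, are the parental types, so the F1 was b c+ pr / b+ c pr+.
The two rarest classes, b c+ pr+ and b+ c pr, are the double crossovers. Comparing them with the parentals, only the pr allele has switched, so pr is the middle locus and the order is b – pr – c.
Crossovers in the b–pr interval produce the single-crossover classes b+ c+ pr and b c pr+ (40 + 34 = 74) plus the double crossovers (16).
RF(b–pr) = (74 + 16) / 1500 = 90/1500 = 0.0600 → 6.0 m.u.

6.0 m.u.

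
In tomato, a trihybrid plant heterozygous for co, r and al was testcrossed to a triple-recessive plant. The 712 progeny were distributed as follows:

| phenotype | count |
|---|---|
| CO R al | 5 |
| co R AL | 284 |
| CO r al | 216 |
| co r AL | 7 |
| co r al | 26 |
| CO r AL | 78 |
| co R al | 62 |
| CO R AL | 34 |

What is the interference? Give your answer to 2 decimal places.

The two most frequent reciprocal classes, co R AL and CO r al, are the parental types, so the F1 was co R AL / CO r al.
The two rarest classes, co r AL and CO R al, are the double crossovers. Comparing them with the parentals, only the r allele has switched, so r is the middle locus and the order is co – r – al.
co–r: (60 + 12)/712 = 0.1011; r–al: (140 + 12)/712 = 0.2135.
Expected DCO frequency = 0.1011 × 0.2135 ≈ 0.02158; observed = 12/712 ≈ 0.01685.
Coefficient of coincidence = 0.01685/0.02158 ≈ 0.78; interference = 1 − 0.78 = 0.22.

0.22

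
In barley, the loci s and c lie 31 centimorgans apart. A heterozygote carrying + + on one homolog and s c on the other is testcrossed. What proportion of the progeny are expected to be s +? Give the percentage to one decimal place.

A map distance of 31 centimorgans corresponds to a recombination frequency of 0.310.
The F1 is + + / s c, so s + is a recombinant gamete class with expected frequency r/2 = 0.310/2 = 0.1550.
That is 0.1550 = 15.5% of the progeny.

15.5%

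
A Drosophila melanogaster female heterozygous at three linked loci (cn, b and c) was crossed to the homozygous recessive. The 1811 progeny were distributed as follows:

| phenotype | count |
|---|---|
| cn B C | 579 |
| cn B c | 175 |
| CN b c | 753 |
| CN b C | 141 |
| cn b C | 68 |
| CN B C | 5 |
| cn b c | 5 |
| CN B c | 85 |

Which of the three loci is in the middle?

cn

The two most frequent reciprocal classes, CN b c and cn B C, are the parental types, so the F1 was CN b c / cn B C.
The two rarest classes, cn b c and CN B C, are the double crossovers. Comparing them with the parentals, only the cn allele has switched, so cn is the middle locus and the order is b – cn – c.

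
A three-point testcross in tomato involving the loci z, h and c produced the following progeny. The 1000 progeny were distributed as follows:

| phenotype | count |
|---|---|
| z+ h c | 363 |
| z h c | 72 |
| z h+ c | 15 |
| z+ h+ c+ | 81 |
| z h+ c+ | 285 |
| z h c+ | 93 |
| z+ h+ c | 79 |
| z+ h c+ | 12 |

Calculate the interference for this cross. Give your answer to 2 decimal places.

0.25

The two most frequent reciprocal classes, z h+ c+ and z+ h c, are the parental types, so the F1 was z h+ c+ / z+ h c.
The two rarest classes, z h+ c and z+ h c+, are the double crossovers. Comparing them with the parentals, only the c allele has switched, so c is the middle locus and the order is z – c – h.
z–c: (153 + 27)/1000 = 0.1800; c–h: (172 + 27)/1000 = 0.1990.
Expected DCO frequency = 0.1800 × 0.1990 ≈ 0.03582; observed = 27/1000 ≈ 0.02700.
Coefficient of coincidence = 0.02700/0.03582 ≈ 0.75; interference = 1 − 0.75 = 0.25.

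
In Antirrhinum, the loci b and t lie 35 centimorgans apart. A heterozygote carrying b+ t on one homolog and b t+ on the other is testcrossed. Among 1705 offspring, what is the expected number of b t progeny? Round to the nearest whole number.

A map distance of 35 centimorgans corresponds to a recombination frequency of 0.350.
The F1 is b+ t / b t+, so b t is a recombinant gamete class with expected frequency r/2 = 0.350/2 = 0.1750.
Expected number = 0.1750 × 1705 = 298.38 ≈ 298.

298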